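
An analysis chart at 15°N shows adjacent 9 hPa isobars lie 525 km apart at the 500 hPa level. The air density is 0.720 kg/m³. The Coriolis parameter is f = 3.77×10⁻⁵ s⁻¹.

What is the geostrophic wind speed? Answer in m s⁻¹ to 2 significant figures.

Pressure gradient: |∂P/∂n| = 900 Pa / 525000 m = 1.71×10⁻³ Pa/m
Geostrophic balance (pressure-gradient force = Coriolis force):
V_g = (1/(fρ)) |∂P/∂n| = 1.71×10⁻³ / (3.77×10⁻⁵ × 0.720) = 63.2 m/s

63 m s⁻¹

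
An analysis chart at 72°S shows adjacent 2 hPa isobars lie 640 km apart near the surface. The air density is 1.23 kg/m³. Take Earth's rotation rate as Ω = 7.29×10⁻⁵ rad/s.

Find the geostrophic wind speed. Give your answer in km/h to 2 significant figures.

Coriolis parameter at 72°S:
f = 2Ω sin φ = 2 × 7.29×10⁻⁵ × sin 72° = 1.39×10⁻⁴ s⁻¹
Pressure gradient: |∂P/∂n| = 200 Pa / 640000 m = 3.12×10⁻⁴ Pa/m
Geostrophic balance (pressure-gradient force = Coriolis force):
V_g = (1/(fρ)) |∂P/∂n| = 3.12×10⁻⁴ / (1.39×10⁻⁴ × 1.23) = 1.83 m/s
Converting: 1.83 m/s × 3.6 = 6.6 km/h

6.6 km/h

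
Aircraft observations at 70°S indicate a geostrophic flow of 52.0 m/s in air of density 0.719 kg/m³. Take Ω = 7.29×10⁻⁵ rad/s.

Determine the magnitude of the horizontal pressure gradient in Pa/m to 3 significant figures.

Coriolis parameter at 70°S:
f = 2Ω sin φ = 2 × 7.29×10⁻⁵ × sin 70° = 1.37×10⁻⁴ s⁻¹
Geostrophic balance rearranged: |∂P/∂n| = f ρ V_g
|∂P/∂n| = 1.37×10⁻⁴ × 0.719 × 52.0 = 5.12×10⁻³ Pa/m

5.12×10⁻³ Pa/m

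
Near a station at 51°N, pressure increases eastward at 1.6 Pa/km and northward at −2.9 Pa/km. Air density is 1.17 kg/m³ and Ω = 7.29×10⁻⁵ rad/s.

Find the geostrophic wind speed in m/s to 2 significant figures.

Coriolis parameter at 51°N:
f = 2Ω sin φ = 2 × 7.29×10⁻⁵ × sin 51° = 1.13×10⁻⁴ s⁻¹
Component geostrophic relations (x east, y north):
u_g = −(1/(fρ)) ∂P/∂y,  v_g = (1/(fρ)) ∂P/∂x
u_g = −(−2.9×10⁻³)/(1.13×10⁻⁴ × 1.17) = 21.9 m/s;  v_g = (1.6×10⁻³)/(1.13×10⁻⁴ × 1.17) = 12.1 m/s
|V_g| = √(u_g² + v_g²) = 25.0 m/s

25 m/s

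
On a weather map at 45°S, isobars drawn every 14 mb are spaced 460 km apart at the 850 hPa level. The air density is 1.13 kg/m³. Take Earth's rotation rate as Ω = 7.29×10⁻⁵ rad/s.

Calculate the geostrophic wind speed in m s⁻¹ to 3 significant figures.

26.1 m s⁻¹

Coriolis parameter at 45°S:
f = 2Ω sin φ = 2 × 7.29×10⁻⁵ × sin 45° = 1.03×10⁻⁴ s⁻¹
Pressure gradient: |∂P/∂n| = 1400 Pa / 460000 m = 3.04×10⁻³ Pa/m
Geostrophic balance (pressure-gradient force = Coriolis force):
V_g = (1/(fρ)) |∂P/∂n| = 3.04×10⁻³ / (1.03×10⁻⁴ × 1.13) = 26.1 m/s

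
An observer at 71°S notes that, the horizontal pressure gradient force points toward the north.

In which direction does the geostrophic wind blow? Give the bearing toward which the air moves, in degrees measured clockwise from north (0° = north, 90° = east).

The pressure-gradient force points toward the north (bearing 000°).
Geostrophic balance: in the Southern Hemisphere the Coriolis force deflects motion to the left, so the geostrophic wind blows 90° to the left of the pressure-gradient force (low pressure on the right).
Rotating 000° by 90° counterclockwise gives 270° — the wind blows toward the west.

270°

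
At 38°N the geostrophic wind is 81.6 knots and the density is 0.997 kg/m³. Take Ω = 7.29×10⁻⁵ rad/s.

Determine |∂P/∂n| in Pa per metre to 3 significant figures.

Coriolis parameter at 38°N:
f = 2Ω sin φ = 2 × 7.29×10⁻⁵ × sin 38° = 8.98×10⁻⁵ s⁻¹
Wind speed in SI: 81.6 knots = 42.0 m/s
Geostrophic balance rearranged: |∂P/∂n| = f ρ V_g
|∂P/∂n| = 8.98×10⁻⁵ × 0.997 × 42.0 = 3.76×10⁻³ Pa/m

3.76×10⁻³ Pa/m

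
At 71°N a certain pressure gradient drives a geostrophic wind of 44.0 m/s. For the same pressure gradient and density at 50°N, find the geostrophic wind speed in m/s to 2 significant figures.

With the same pressure gradient and density, V_g ∝ 1/f ∝ 1/sin φ.
V₂ = V₁ · sin φ₁ / sin φ₂ = 44.0 × sin 71° / sin 50°
V₂ = 44.0 × 0.9455/0.7660 = 54 m/s

54 m/s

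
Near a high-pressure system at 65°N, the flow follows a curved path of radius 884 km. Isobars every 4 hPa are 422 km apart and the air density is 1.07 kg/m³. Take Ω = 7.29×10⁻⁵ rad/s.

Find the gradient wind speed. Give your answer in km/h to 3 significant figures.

25.7 km/h

Coriolis parameter at 65°N:
f = 2Ω sin φ = 2 × 7.29×10⁻⁵ × sin 65° = 1.32×10⁻⁴ s⁻¹
Pressure gradient: |∂P/∂n| = 400 Pa / 422000 m = 9.48×10⁻⁴ Pa/m
Geostrophic speed: V_g = |∂P/∂n|/(fρ) = 9.48×10⁻⁴/(1.32×10⁻⁴ × 1.07) = 6.70 m/s
Around a high, pressure-gradient force acts outward with centrifugal, so Coriolis balances both:
fV = (1/ρ)|∂P/∂n| + V²/R  →  V² − fR·V + fR·V_g = 0
With fR = 1.32×10⁻⁴ × 884×10³ m = 117 m/s:
V = [fR − √((fR)² − 4 fR V_g)]/2 = [117 − √(117² − 4×117×6.7)]/2 = 7.14 m/s
Supergeostrophic (V > V_g = 6.7 m/s), as expected around a high.
Converting: 7.14 m/s × 3.6 = 25.7 km/h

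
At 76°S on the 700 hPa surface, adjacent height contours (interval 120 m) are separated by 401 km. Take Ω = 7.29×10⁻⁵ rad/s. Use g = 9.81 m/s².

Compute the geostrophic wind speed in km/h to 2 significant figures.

75 km/h

Coriolis parameter at 76°S:
f = 2Ω sin φ = 2 × 7.29×10⁻⁵ × sin 76° = 1.41×10⁻⁴ s⁻¹
Height gradient: |∂Z/∂n| = 120 m / 401000 m = 2.99×10⁻⁴
On a pressure surface, geostrophic balance gives V_g = (g/f)|∂Z/∂n|:
V_g = 9.81 × 2.99×10⁻⁴ / 1.41×10⁻⁴ = 20.8 m/s
Converting: 20.8 m/s × 3.6 = 75 km/h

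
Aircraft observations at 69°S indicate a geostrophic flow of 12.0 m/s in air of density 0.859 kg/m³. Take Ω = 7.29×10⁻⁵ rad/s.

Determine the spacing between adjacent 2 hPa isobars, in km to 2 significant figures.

140 km

Coriolis parameter at 69°S:
f = 2Ω sin φ = 2 × 7.29×10⁻⁵ × sin 69° = 1.36×10⁻⁴ s⁻¹
Geostrophic balance rearranged: |∂P/∂n| = f ρ V_g
|∂P/∂n| = 1.36×10⁻⁴ × 0.859 × 12.0 = 1.40×10⁻³ Pa/m
Isobar spacing: Δn = ΔP/|∂P/∂n| = 200 Pa / 1.40×10⁻³ Pa/m = 142543 m ≈ 140 km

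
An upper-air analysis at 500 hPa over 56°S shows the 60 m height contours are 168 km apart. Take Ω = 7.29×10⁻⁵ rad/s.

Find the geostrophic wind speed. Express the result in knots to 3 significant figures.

56.3 knots

Coriolis parameter at 56°S:
f = 2Ω sin φ = 2 × 7.29×10⁻⁵ × sin 56° = 1.21×10⁻⁴ s⁻¹
Height gradient: |∂Z/∂n| = 60 m / 168000 m = 3.57×10⁻⁴
On a pressure surface, geostrophic balance gives V_g = (g/f)|∂Z/∂n|:
V_g = 9.81 × 3.57×10⁻⁴ / 1.21×10⁻⁴ = 29.0 m/s
Converting: 29.0 m/s × 1.944 = 56.3 knots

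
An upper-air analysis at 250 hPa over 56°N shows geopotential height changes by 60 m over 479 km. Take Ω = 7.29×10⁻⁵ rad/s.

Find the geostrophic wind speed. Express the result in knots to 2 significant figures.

Coriolis parameter at 56°N:
f = 2Ω sin φ = 2 × 7.29×10⁻⁵ × sin 56° = 1.21×10⁻⁴ s⁻¹
Height gradient: |∂Z/∂n| = 60 m / 479000 m = 1.25×10⁻⁴
On a pressure surface, geostrophic balance gives V_g = (g/f)|∂Z/∂n|:
V_g = 9.81 × 1.25×10⁻⁴ / 1.21×10⁻⁴ = 10.2 m/s
Converting: 10.2 m/s × 1.944 = 20 knots

20 knots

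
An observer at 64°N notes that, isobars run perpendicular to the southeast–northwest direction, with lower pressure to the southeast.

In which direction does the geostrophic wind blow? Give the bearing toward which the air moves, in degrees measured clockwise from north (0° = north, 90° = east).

225°

The pressure-gradient force points toward the southeast (bearing 135°).
Geostrophic balance: in the Northern Hemisphere the Coriolis force deflects motion to the right, so the geostrophic wind blows 90° to the right of the pressure-gradient force (low pressure on the left).
Rotating 135° by 90° clockwise gives 225° — the wind blows toward the southwest.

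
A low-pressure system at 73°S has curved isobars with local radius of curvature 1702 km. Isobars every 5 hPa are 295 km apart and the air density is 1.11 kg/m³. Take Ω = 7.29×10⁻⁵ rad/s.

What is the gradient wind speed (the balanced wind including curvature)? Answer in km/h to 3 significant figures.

Coriolis parameter at 73°S:
f = 2Ω sin φ = 2 × 7.29×10⁻⁵ × sin 73° = 1.39×10⁻⁴ s⁻¹
Pressure gradient: |∂P/∂n| = 500 Pa / 295000 m = 1.69×10⁻³ Pa/m
Geostrophic speed: V_g = |∂P/∂n|/(fρ) = 1.69×10⁻³/(1.39×10⁻⁴ × 1.11) = 11.0 m/s
Around a low, centrifugal force acts outward with Coriolis, so pressure-gradient force balances both:
(1/ρ)|∂P/∂n| = fV + V²/R  →  V² + fR·V − fR·V_g = 0
With fR = 1.39×10⁻⁴ × 1702×10³ m = 237 m/s:
V = [−fR + √((fR)² + 4 fR V_g)]/2 = [−237 + √(237² + 4×237×11)]/2 = 10.5 m/s
Subgeostrophic (V < V_g = 11 m/s), as expected around a low.
Converting: 10.5 m/s × 3.6 = 37.8 km/h

37.8 km/h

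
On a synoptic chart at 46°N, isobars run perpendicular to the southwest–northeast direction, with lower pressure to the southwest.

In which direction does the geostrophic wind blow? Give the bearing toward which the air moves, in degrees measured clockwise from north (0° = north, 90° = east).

315°

The pressure-gradient force points toward the southwest (bearing 225°).
Geostrophic balance: in the Northern Hemisphere the Coriolis force deflects motion to the right, so the geostrophic wind blows 90° to the right of the pressure-gradient force (low pressure on the left).
Rotating 225° by 90° clockwise gives 315° — the wind blows toward the northwest.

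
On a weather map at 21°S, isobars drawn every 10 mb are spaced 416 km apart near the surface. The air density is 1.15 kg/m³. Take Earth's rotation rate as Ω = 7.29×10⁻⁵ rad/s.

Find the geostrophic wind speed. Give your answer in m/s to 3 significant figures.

40.0 m/s

Coriolis parameter at 21°S:
f = 2Ω sin φ = 2 × 7.29×10⁻⁵ × sin 21° = 5.23×10⁻⁵ s⁻¹
Pressure gradient: |∂P/∂n| = 1000 Pa / 416000 m = 2.40×10⁻³ Pa/m
Geostrophic balance (pressure-gradient force = Coriolis force):
V_g = (1/(fρ)) |∂P/∂n| = 2.40×10⁻³ / (5.23×10⁻⁵ × 1.15) = 40.0 m/s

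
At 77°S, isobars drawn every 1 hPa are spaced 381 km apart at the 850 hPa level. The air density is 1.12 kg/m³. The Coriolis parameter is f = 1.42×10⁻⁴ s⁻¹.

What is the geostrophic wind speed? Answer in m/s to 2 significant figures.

1.7 m/s

Pressure gradient: |∂P/∂n| = 100 Pa / 381000 m = 2.62×10⁻⁴ Pa/m
Geostrophic balance (pressure-gradient force = Coriolis force):
V_g = (1/(fρ)) |∂P/∂n| = 2.62×10⁻⁴ / (1.42×10⁻⁴ × 1.12) = 1.65 m/s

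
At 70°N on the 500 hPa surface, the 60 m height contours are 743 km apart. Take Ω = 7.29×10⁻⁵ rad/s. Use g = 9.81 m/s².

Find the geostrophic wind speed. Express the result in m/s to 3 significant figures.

5.78 m/s

Coriolis parameter at 70°N:
f = 2Ω sin φ = 2 × 7.29×10⁻⁵ × sin 70° = 1.37×10⁻⁴ s⁻¹
Height gradient: |∂Z/∂n| = 60 m / 743000 m = 8.08×10⁻⁵
On a pressure surface, geostrophic balance gives V_g = (g/f)|∂Z/∂n|:
V_g = 9.81 × 8.08×10⁻⁵ / 1.37×10⁻⁴ = 5.78 m/s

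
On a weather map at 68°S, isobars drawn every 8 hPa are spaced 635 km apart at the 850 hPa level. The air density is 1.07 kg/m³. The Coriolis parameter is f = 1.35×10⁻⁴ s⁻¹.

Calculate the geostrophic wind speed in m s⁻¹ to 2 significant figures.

Pressure gradient: |∂P/∂n| = 800 Pa / 635000 m = 1.26×10⁻³ Pa/m
Geostrophic balance (pressure-gradient force = Coriolis force):
V_g = (1/(fρ)) |∂P/∂n| = 1.26×10⁻³ / (1.35×10⁻⁴ × 1.07) = 8.72 m/s

8.7 m s⁻¹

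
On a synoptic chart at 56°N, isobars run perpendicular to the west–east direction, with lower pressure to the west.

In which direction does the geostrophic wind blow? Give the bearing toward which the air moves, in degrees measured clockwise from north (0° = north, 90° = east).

000°

The pressure-gradient force points toward the west (bearing 270°).
Geostrophic balance: in the Northern Hemisphere the Coriolis force deflects motion to the right, so the geostrophic wind blows 90° to the right of the pressure-gradient force (low pressure on the left).
Rotating 270° by 90° clockwise gives 000° — the wind blows toward the north.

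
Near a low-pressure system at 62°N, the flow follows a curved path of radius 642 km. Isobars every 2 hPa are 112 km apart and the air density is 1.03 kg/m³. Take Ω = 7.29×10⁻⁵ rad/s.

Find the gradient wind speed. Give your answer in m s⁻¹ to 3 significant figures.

Coriolis parameter at 62°N:
f = 2Ω sin φ = 2 × 7.29×10⁻⁵ × sin 62° = 1.29×10⁻⁴ s⁻¹
Pressure gradient: |∂P/∂n| = 200 Pa / 112000 m = 1.79×10⁻³ Pa/m
Geostrophic speed: V_g = |∂P/∂n|/(fρ) = 1.79×10⁻³/(1.29×10⁻⁴ × 1.03) = 13.5 m/s
Around a low, centrifugal force acts outward with Coriolis, so pressure-gradient force balances both:
(1/ρ)|∂P/∂n| = fV + V²/R  →  V² + fR·V − fR·V_g = 0
With fR = 1.29×10⁻⁴ × 642×10³ m = 82.6 m/s:
V = [−fR + √((fR)² + 4 fR V_g)]/2 = [−82.6 + √(82.6² + 4×82.6×13.5)]/2 = 11.8 m/s
Subgeostrophic (V < V_g = 13.5 m/s), as expected around a low.

11.8 m s⁻¹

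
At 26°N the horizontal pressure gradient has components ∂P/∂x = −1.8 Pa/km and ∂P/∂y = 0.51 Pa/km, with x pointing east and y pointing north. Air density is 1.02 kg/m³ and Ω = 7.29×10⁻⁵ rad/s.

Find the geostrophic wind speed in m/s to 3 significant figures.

28.7 m/s

Coriolis parameter at 26°N:
f = 2Ω sin φ = 2 × 7.29×10⁻⁵ × sin 26° = 6.39×10⁻⁵ s⁻¹
Component geostrophic relations (x east, y north):
u_g = −(1/(fρ)) ∂P/∂y,  v_g = (1/(fρ)) ∂P/∂x
u_g = −(0.51×10⁻³)/(6.39×10⁻⁵ × 1.02) = −7.82 m/s;  v_g = (−1.8×10⁻³)/(6.39×10⁻⁵ × 1.02) = −27.6 m/s
|V_g| = √(u_g² + v_g²) = 28.7 m/s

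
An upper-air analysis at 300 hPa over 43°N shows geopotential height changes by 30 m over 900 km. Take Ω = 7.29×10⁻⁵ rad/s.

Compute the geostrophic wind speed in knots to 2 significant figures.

6.4 knots

Coriolis parameter at 43°N:
f = 2Ω sin φ = 2 × 7.29×10⁻⁵ × sin 43° = 9.94×10⁻⁵ s⁻¹
Height gradient: |∂Z/∂n| = 30 m / 900000 m = 3.33×10⁻⁵
On a pressure surface, geostrophic balance gives V_g = (g/f)|∂Z/∂n|:
V_g = 9.81 × 3.33×10⁻⁵ / 9.94×10⁻⁵ = 3.29 m/s
Converting: 3.29 m/s × 1.944 = 6.4 knots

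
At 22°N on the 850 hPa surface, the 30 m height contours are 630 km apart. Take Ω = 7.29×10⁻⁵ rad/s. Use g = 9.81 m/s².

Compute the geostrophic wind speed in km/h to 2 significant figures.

Coriolis parameter at 22°N:
f = 2Ω sin φ = 2 × 7.29×10⁻⁵ × sin 22° = 5.46×10⁻⁵ s⁻¹
Height gradient: |∂Z/∂n| = 30 m / 630000 m = 4.76×10⁻⁵
On a pressure surface, geostrophic balance gives V_g = (g/f)|∂Z/∂n|:
V_g = 9.81 × 4.76×10⁻⁵ / 5.46×10⁻⁵ = 8.55 m/s
Converting: 8.55 m/s × 3.6 = 31 km/h

31 km/h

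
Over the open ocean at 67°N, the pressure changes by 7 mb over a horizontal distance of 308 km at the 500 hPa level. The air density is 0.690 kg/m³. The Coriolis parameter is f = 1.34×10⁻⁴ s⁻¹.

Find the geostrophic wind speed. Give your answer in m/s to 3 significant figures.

Pressure gradient: |∂P/∂n| = 700 Pa / 308000 m = 2.27×10⁻³ Pa/m
Geostrophic balance (pressure-gradient force = Coriolis force):
V_g = (1/(fρ)) |∂P/∂n| = 2.27×10⁻³ / (1.34×10⁻⁴ × 0.690) = 24.6 m/s

24.6 m/s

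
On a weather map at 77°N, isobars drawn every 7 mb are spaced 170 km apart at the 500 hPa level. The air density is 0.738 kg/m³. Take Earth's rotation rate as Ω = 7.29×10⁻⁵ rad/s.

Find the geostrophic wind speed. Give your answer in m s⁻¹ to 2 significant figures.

39 m s⁻¹

Coriolis parameter at 77°N:
f = 2Ω sin φ = 2 × 7.29×10⁻⁵ × sin 77° = 1.42×10⁻⁴ s⁻¹
Pressure gradient: |∂P/∂n| = 700 Pa / 170000 m = 4.12×10⁻³ Pa/m
Geostrophic balance (pressure-gradient force = Coriolis force):
V_g = (1/(fρ)) |∂P/∂n| = 4.12×10⁻³ / (1.42×10⁻⁴ × 0.738) = 39.3 m/s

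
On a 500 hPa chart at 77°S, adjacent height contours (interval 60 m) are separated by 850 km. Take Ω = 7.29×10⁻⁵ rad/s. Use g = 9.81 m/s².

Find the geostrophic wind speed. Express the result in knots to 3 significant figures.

Coriolis parameter at 77°S:
f = 2Ω sin φ = 2 × 7.29×10⁻⁵ × sin 77° = 1.42×10⁻⁴ s⁻¹
Height gradient: |∂Z/∂n| = 60 m / 850000 m = 7.06×10⁻⁵
On a pressure surface, geostrophic balance gives V_g = (g/f)|∂Z/∂n|:
V_g = 9.81 × 7.06×10⁻⁵ / 1.42×10⁻⁴ = 4.87 m/s
Converting: 4.87 m/s × 1.944 = 9.48 knots

9.48 knots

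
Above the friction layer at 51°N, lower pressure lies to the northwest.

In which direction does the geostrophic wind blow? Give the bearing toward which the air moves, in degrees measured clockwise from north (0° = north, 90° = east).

The pressure-gradient force points toward the northwest (bearing 315°).
Geostrophic balance: in the Northern Hemisphere the Coriolis force deflects motion to the right, so the geostrophic wind blows 90° to the right of the pressure-gradient force (low pressure on the left).
Rotating 315° by 90° clockwise gives 045° — the wind blows toward the northeast.

045°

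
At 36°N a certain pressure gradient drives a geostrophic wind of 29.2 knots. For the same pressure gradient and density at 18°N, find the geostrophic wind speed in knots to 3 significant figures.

55.5 knots

With the same pressure gradient and density, V_g ∝ 1/f ∝ 1/sin φ.
V₂ = V₁ · sin φ₁ / sin φ₂ = 29.2 × sin 36° / sin 18°
V₂ = 29.2 × 0.5878/0.3090 = 55.5 knots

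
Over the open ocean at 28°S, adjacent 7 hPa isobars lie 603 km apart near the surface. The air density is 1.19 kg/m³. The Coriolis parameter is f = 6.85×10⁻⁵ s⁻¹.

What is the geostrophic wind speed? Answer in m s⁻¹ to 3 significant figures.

Pressure gradient: |∂P/∂n| = 700 Pa / 603000 m = 1.16×10⁻³ Pa/m
Geostrophic balance (pressure-gradient force = Coriolis force):
V_g = (1/(fρ)) |∂P/∂n| = 1.16×10⁻³ / (6.85×10⁻⁵ × 1.19) = 14.2 m/s

14.2 m s⁻¹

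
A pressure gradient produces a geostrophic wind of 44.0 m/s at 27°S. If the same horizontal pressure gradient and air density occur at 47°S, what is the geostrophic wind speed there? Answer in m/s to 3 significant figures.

With the same pressure gradient and density, V_g ∝ 1/f ∝ 1/sin φ.
V₂ = V₁ · sin φ₁ / sin φ₂ = 44.0 × sin 27° / sin 47°
V₂ = 44.0 × 0.4540/0.7314 = 27.3 m/s

27.3 m/s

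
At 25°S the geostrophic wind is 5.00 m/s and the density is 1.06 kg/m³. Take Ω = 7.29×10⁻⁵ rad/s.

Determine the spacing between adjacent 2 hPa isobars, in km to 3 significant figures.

Coriolis parameter at 25°S:
f = 2Ω sin φ = 2 × 7.29×10⁻⁵ × sin 25° = 6.16×10⁻⁵ s⁻¹
Geostrophic balance rearranged: |∂P/∂n| = f ρ V_g
|∂P/∂n| = 6.16×10⁻⁵ × 1.06 × 5.00 = 3.27×10⁻⁴ Pa/m
Isobar spacing: Δn = ΔP/|∂P/∂n| = 200 Pa / 3.27×10⁻⁴ Pa/m = 612419 m ≈ 612 km

612 km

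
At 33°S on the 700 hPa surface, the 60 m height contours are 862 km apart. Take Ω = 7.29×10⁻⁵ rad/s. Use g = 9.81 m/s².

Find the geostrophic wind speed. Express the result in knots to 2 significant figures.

17 knots

Coriolis parameter at 33°S:
f = 2Ω sin φ = 2 × 7.29×10⁻⁵ × sin 33° = 7.94×10⁻⁵ s⁻¹
Height gradient: |∂Z/∂n| = 60 m / 862000 m = 6.96×10⁻⁵
On a pressure surface, geostrophic balance gives V_g = (g/f)|∂Z/∂n|:
V_g = 9.81 × 6.96×10⁻⁵ / 7.94×10⁻⁵ = 8.60 m/s
Converting: 8.60 m/s × 1.944 = 17 knots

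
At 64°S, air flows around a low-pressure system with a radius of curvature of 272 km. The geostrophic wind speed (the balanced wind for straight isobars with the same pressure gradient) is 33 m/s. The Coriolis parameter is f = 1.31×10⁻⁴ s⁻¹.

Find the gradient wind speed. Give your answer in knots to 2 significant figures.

40 knots

Around a low, centrifugal force acts outward with Coriolis, so pressure-gradient force balances both:
(1/ρ)|∂P/∂n| = fV + V²/R  →  V² + fR·V − fR·V_g = 0
With fR = 1.31×10⁻⁴ × 272×10³ m = 35.6 m/s:
V = [−fR + √((fR)² + 4 fR V_g)]/2 = [−35.6 + √(35.6² + 4×35.6×33)]/2 = 20.8 m/s
Subgeostrophic (V < V_g = 33 m/s), as expected around a low.
Converting: 20.8 m/s × 1.944 = 40 knots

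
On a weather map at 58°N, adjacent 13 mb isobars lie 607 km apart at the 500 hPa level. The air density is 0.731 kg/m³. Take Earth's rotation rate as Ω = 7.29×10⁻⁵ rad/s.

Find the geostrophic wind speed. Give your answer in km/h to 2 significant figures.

Coriolis parameter at 58°N:
f = 2Ω sin φ = 2 × 7.29×10⁻⁵ × sin 58° = 1.24×10⁻⁴ s⁻¹
Pressure gradient: |∂P/∂n| = 1300 Pa / 607000 m = 2.14×10⁻³ Pa/m
Geostrophic balance (pressure-gradient force = Coriolis force):
V_g = (1/(fρ)) |∂P/∂n| = 2.14×10⁻³ / (1.24×10⁻⁴ × 0.731) = 23.7 m/s
Converting: 23.7 m/s × 3.6 = 85 km/h

85 km/h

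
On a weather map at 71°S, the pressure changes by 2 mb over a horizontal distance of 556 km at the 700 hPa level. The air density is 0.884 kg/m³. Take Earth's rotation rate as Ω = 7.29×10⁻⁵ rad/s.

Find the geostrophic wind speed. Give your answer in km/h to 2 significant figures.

11 km/h

Coriolis parameter at 71°S:
f = 2Ω sin φ = 2 × 7.29×10⁻⁵ × sin 71° = 1.38×10⁻⁴ s⁻¹
Pressure gradient: |∂P/∂n| = 200 Pa / 556000 m = 3.60×10⁻⁴ Pa/m
Geostrophic balance (pressure-gradient force = Coriolis force):
V_g = (1/(fρ)) |∂P/∂n| = 3.60×10⁻⁴ / (1.38×10⁻⁴ × 0.884) = 2.95 m/s
Converting: 2.95 m/s × 3.6 = 11 km/h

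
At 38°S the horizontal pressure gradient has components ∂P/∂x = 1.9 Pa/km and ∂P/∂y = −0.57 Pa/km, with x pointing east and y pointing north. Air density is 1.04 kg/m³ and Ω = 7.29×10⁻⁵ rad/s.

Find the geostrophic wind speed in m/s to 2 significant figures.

Coriolis parameter at 38°S:
f = 2Ω sin φ = 2 × 7.29×10⁻⁵ × sin 38° = 8.98×10⁻⁵ s⁻¹
In the Southern Hemisphere f is negative: f = −8.98×10⁻⁵ s⁻¹.
Component geostrophic relations (x east, y north):
u_g = −(1/(fρ)) ∂P/∂y,  v_g = (1/(fρ)) ∂P/∂x
u_g = −(−0.57×10⁻³)/(−8.98×10⁻⁵ × 1.04) = −6.11 m/s;  v_g = (1.9×10⁻³)/(−8.98×10⁻⁵ × 1.04) = −20.4 m/s
|V_g| = √(u_g² + v_g²) = 21.2 m/s

21 m/s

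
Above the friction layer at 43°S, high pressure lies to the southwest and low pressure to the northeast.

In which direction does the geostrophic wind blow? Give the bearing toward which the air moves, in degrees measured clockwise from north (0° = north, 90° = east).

315°

The pressure-gradient force points toward the northeast (bearing 045°).
Geostrophic balance: in the Southern Hemisphere the Coriolis force deflects motion to the left, so the geostrophic wind blows 90° to the left of the pressure-gradient force (low pressure on the right).
Rotating 045° by 90° counterclockwise gives 315° — the wind blows toward the northwest.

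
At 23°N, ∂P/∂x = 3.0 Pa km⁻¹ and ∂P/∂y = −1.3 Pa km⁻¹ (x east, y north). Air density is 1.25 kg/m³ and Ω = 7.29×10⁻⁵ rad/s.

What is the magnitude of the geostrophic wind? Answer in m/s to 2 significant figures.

46 m/s

Coriolis parameter at 23°N:
f = 2Ω sin φ = 2 × 7.29×10⁻⁵ × sin 23° = 5.70×10⁻⁵ s⁻¹
Component geostrophic relations (x east, y north):
u_g = −(1/(fρ)) ∂P/∂y,  v_g = (1/(fρ)) ∂P/∂x
u_g = −(−1.3×10⁻³)/(5.70×10⁻⁵ × 1.25) = 18.3 m/s;  v_g = (3.0×10⁻³)/(5.70×10⁻⁵ × 1.25) = 42.1 m/s
|V_g| = √(u_g² + v_g²) = 45.9 m/s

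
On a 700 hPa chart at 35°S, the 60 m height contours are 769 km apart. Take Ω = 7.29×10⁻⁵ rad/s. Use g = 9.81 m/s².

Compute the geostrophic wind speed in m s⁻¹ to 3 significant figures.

9.15 m s⁻¹

Coriolis parameter at 35°S:
f = 2Ω sin φ = 2 × 7.29×10⁻⁵ × sin 35° = 8.36×10⁻⁵ s⁻¹
Height gradient: |∂Z/∂n| = 60 m / 769000 m = 7.80×10⁻⁵
On a pressure surface, geostrophic balance gives V_g = (g/f)|∂Z/∂n|:
V_g = 9.81 × 7.80×10⁻⁵ / 8.36×10⁻⁵ = 9.15 m/s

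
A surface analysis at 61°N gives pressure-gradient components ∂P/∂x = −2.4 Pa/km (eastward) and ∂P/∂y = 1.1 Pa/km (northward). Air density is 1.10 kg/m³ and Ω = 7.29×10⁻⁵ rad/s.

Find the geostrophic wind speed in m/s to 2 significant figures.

19 m/s

Coriolis parameter at 61°N:
f = 2Ω sin φ = 2 × 7.29×10⁻⁵ × sin 61° = 1.28×10⁻⁴ s⁻¹
Component geostrophic relations (x east, y north):
u_g = −(1/(fρ)) ∂P/∂y,  v_g = (1/(fρ)) ∂P/∂x
u_g = −(1.1×10⁻³)/(1.28×10⁻⁴ × 1.10) = −7.84 m/s;  v_g = (−2.4×10⁻³)/(1.28×10⁻⁴ × 1.10) = −17.1 m/s
|V_g| = √(u_g² + v_g²) = 18.8 m/s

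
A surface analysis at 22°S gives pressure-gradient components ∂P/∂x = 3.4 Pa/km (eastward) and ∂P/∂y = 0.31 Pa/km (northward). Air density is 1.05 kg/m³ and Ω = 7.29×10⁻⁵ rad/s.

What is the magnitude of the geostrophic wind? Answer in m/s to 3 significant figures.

59.5 m/s

Coriolis parameter at 22°S:
f = 2Ω sin φ = 2 × 7.29×10⁻⁵ × sin 22° = 5.46×10⁻⁵ s⁻¹
In the Southern Hemisphere f is negative: f = −5.46×10⁻⁵ s⁻¹.
Component geostrophic relations (x east, y north):
u_g = −(1/(fρ)) ∂P/∂y,  v_g = (1/(fρ)) ∂P/∂x
u_g = −(0.31×10⁻³)/(−5.46×10⁻⁵ × 1.05) = 5.41 m/s;  v_g = (3.4×10⁻³)/(−5.46×10⁻⁵ × 1.05) = −59.3 m/s
|V_g| = √(u_g² + v_g²) = 59.5 m/s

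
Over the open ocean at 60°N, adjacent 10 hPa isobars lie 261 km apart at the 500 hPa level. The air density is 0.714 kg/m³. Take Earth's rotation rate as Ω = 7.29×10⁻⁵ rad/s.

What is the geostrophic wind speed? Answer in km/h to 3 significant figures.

153 km/h

Coriolis parameter at 60°N:
f = 2Ω sin φ = 2 × 7.29×10⁻⁵ × sin 60° = 1.26×10⁻⁴ s⁻¹
Pressure gradient: |∂P/∂n| = 1000 Pa / 261000 m = 3.83×10⁻³ Pa/m
Geostrophic balance (pressure-gradient force = Coriolis force):
V_g = (1/(fρ)) |∂P/∂n| = 3.83×10⁻³ / (1.26×10⁻⁴ × 0.714) = 42.5 m/s
Converting: 42.5 m/s × 3.6 = 153 km/h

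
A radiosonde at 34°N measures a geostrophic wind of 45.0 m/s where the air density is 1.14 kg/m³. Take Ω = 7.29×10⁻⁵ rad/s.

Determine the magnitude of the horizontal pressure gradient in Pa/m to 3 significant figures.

4.18×10⁻³ Pa/m

Coriolis parameter at 34°N:
f = 2Ω sin φ = 2 × 7.29×10⁻⁵ × sin 34° = 8.15×10⁻⁵ s⁻¹
Geostrophic balance rearranged: |∂P/∂n| = f ρ V_g
|∂P/∂n| = 8.15×10⁻⁵ × 1.14 × 45.0 = 4.18×10⁻³ Pa/m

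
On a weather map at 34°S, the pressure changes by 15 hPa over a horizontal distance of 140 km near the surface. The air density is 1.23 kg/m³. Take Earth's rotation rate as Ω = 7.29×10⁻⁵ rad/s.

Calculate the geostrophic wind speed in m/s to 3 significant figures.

Coriolis parameter at 34°S:
f = 2Ω sin φ = 2 × 7.29×10⁻⁵ × sin 34° = 8.15×10⁻⁵ s⁻¹
Pressure gradient: |∂P/∂n| = 1500 Pa / 140000 m = 1.07×10⁻² Pa/m
Geostrophic balance (pressure-gradient force = Coriolis force):
V_g = (1/(fρ)) |∂P/∂n| = 1.07×10⁻² / (8.15×10⁻⁵ × 1.23) = 107 m/s

107 m/s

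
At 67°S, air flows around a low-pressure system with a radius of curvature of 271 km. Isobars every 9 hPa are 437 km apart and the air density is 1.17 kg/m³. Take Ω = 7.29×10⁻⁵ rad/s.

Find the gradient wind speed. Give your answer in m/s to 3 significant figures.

Coriolis parameter at 67°S:
f = 2Ω sin φ = 2 × 7.29×10⁻⁵ × sin 67° = 1.34×10⁻⁴ s⁻¹
Pressure gradient: |∂P/∂n| = 900 Pa / 437000 m = 2.06×10⁻³ Pa/m
Geostrophic speed: V_g = |∂P/∂n|/(fρ) = 2.06×10⁻³/(1.34×10⁻⁴ × 1.17) = 13.1 m/s
Around a low, centrifugal force acts outward with Coriolis, so pressure-gradient force balances both:
(1/ρ)|∂P/∂n| = fV + V²/R  →  V² + fR·V − fR·V_g = 0
With fR = 1.34×10⁻⁴ × 271×10³ m = 36.4 m/s:
V = [−fR + √((fR)² + 4 fR V_g)]/2 = [−36.4 + √(36.4² + 4×36.4×13.1)]/2 = 10.2 m/s
Subgeostrophic (V < V_g = 13.1 m/s), as expected around a low.

10.2 m/s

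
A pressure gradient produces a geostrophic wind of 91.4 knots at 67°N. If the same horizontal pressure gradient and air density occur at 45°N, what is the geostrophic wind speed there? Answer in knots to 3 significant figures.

With the same pressure gradient and density, V_g ∝ 1/f ∝ 1/sin φ.
V₂ = V₁ · sin φ₁ / sin φ₂ = 91.4 × sin 67° / sin 45°
V₂ = 91.4 × 0.9205/0.7071 = 119 knots

119 knots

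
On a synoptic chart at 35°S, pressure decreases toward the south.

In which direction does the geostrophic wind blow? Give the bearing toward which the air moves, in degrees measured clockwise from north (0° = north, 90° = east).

090°

The pressure-gradient force points toward the south (bearing 180°).
Geostrophic balance: in the Southern Hemisphere the Coriolis force deflects motion to the left, so the geostrophic wind blows 90° to the left of the pressure-gradient force (low pressure on the right).
Rotating 180° by 90° counterclockwise gives 090° — the wind blows toward the east.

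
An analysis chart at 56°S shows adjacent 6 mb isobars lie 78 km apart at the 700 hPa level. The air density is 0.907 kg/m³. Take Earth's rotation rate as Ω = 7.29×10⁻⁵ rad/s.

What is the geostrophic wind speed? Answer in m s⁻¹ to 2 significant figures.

Coriolis parameter at 56°S:
f = 2Ω sin φ = 2 × 7.29×10⁻⁵ × sin 56° = 1.21×10⁻⁴ s⁻¹
Pressure gradient: |∂P/∂n| = 600 Pa / 78000 m = 7.69×10⁻³ Pa/m
Geostrophic balance (pressure-gradient force = Coriolis force):
V_g = (1/(fρ)) |∂P/∂n| = 7.69×10⁻³ / (1.21×10⁻⁴ × 0.907) = 70.2 m/s

70 m s⁻¹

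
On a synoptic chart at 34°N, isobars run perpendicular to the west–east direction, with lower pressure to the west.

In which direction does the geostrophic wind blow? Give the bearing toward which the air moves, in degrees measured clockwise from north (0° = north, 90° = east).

000°

The pressure-gradient force points toward the west (bearing 270°).
Geostrophic balance: in the Northern Hemisphere the Coriolis force deflects motion to the right, so the geostrophic wind blows 90° to the right of the pressure-gradient force (low pressure on the left).
Rotating 270° by 90° clockwise gives 000° — the wind blows toward the north.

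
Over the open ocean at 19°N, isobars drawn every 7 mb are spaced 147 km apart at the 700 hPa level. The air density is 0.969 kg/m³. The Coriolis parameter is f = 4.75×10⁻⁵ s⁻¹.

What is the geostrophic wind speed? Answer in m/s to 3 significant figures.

103 m/s

Pressure gradient: |∂P/∂n| = 700 Pa / 147000 m = 4.76×10⁻³ Pa/m
Geostrophic balance (pressure-gradient force = Coriolis force):
V_g = (1/(fρ)) |∂P/∂n| = 4.76×10⁻³ / (4.75×10⁻⁵ × 0.969) = 103 m/s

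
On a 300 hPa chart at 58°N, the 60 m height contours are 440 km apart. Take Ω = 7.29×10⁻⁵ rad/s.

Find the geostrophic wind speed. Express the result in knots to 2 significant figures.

21 knots

Coriolis parameter at 58°N:
f = 2Ω sin φ = 2 × 7.29×10⁻⁵ × sin 58° = 1.24×10⁻⁴ s⁻¹
Height gradient: |∂Z/∂n| = 60 m / 440000 m = 1.36×10⁻⁴
On a pressure surface, geostrophic balance gives V_g = (g/f)|∂Z/∂n|:
V_g = 9.81 × 1.36×10⁻⁴ / 1.24×10⁻⁴ = 10.8 m/s
Converting: 10.8 m/s × 1.944 = 21 knots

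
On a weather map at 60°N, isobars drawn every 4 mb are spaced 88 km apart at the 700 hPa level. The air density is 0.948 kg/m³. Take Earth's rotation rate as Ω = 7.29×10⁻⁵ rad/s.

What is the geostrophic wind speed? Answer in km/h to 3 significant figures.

137 km/h

Coriolis parameter at 60°N:
f = 2Ω sin φ = 2 × 7.29×10⁻⁵ × sin 60° = 1.26×10⁻⁴ s⁻¹
Pressure gradient: |∂P/∂n| = 400 Pa / 88000 m = 4.55×10⁻³ Pa/m
Geostrophic balance (pressure-gradient force = Coriolis force):
V_g = (1/(fρ)) |∂P/∂n| = 4.55×10⁻³ / (1.26×10⁻⁴ × 0.948) = 38.0 m/s
Converting: 38.0 m/s × 3.6 = 137 km/h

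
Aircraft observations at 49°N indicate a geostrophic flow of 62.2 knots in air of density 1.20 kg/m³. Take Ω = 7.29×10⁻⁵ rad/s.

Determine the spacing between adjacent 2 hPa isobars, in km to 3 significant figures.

47.3 km

Coriolis parameter at 49°N:
f = 2Ω sin φ = 2 × 7.29×10⁻⁵ × sin 49° = 1.10×10⁻⁴ s⁻¹
Wind speed in SI: 62.2 knots = 32.0 m/s
Geostrophic balance rearranged: |∂P/∂n| = f ρ V_g
|∂P/∂n| = 1.10×10⁻⁴ × 1.20 × 32.0 = 4.23×10⁻³ Pa/m
Isobar spacing: Δn = ΔP/|∂P/∂n| = 200 Pa / 4.23×10⁻³ Pa/m = 47335 m ≈ 47.3 km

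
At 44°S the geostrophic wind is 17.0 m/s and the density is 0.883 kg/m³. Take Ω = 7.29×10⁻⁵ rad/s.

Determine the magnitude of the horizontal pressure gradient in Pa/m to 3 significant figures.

Coriolis parameter at 44°S:
f = 2Ω sin φ = 2 × 7.29×10⁻⁵ × sin 44° = 1.01×10⁻⁴ s⁻¹
Geostrophic balance rearranged: |∂P/∂n| = f ρ V_g
|∂P/∂n| = 1.01×10⁻⁴ × 0.883 × 17.0 = 1.52×10⁻³ Pa/m

1.52×10⁻³ Pa/m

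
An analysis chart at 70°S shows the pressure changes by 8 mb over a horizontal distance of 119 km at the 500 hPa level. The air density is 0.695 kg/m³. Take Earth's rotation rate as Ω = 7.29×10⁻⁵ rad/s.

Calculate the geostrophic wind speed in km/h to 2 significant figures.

Coriolis parameter at 70°S:
f = 2Ω sin φ = 2 × 7.29×10⁻⁵ × sin 70° = 1.37×10⁻⁴ s⁻¹
Pressure gradient: |∂P/∂n| = 800 Pa / 119000 m = 6.72×10⁻³ Pa/m
Geostrophic balance (pressure-gradient force = Coriolis force):
V_g = (1/(fρ)) |∂P/∂n| = 6.72×10⁻³ / (1.37×10⁻⁴ × 0.695) = 70.6 m/s
Converting: 70.6 m/s × 3.6 = 250 km/h

250 km/h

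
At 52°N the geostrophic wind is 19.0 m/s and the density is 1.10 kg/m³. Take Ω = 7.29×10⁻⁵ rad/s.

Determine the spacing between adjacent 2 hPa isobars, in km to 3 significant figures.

Coriolis parameter at 52°N:
f = 2Ω sin φ = 2 × 7.29×10⁻⁵ × sin 52° = 1.15×10⁻⁴ s⁻¹
Geostrophic balance rearranged: |∂P/∂n| = f ρ V_g
|∂P/∂n| = 1.15×10⁻⁴ × 1.10 × 19.0 = 2.40×10⁻³ Pa/m
Isobar spacing: Δn = ΔP/|∂P/∂n| = 200 Pa / 2.40×10⁻³ Pa/m = 83290 m ≈ 83.3 km

83.3 km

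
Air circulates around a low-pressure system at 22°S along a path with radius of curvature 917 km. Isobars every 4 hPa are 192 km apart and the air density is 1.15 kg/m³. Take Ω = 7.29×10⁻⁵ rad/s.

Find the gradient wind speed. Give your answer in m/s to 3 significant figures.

Coriolis parameter at 22°S:
f = 2Ω sin φ = 2 × 7.29×10⁻⁵ × sin 22° = 5.46×10⁻⁵ s⁻¹
Pressure gradient: |∂P/∂n| = 400 Pa / 192000 m = 2.08×10⁻³ Pa/m
Geostrophic speed: V_g = |∂P/∂n|/(fρ) = 2.08×10⁻³/(5.46×10⁻⁵ × 1.15) = 33.2 m/s
Around a low, centrifugal force acts outward with Coriolis, so pressure-gradient force balances both:
(1/ρ)|∂P/∂n| = fV + V²/R  →  V² + fR·V − fR·V_g = 0
With fR = 5.46×10⁻⁵ × 917×10³ m = 50.1 m/s:
V = [−fR + √((fR)² + 4 fR V_g)]/2 = [−50.1 + √(50.1² + 4×50.1×33.2)]/2 = 22.8 m/s
Subgeostrophic (V < V_g = 33.2 m/s), as expected around a low.

22.8 m/s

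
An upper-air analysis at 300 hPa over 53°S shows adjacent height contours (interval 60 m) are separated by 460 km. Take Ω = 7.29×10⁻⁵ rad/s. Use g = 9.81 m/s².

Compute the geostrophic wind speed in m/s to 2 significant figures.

11 m/s

Coriolis parameter at 53°S:
f = 2Ω sin φ = 2 × 7.29×10⁻⁵ × sin 53° = 1.16×10⁻⁴ s⁻¹
Height gradient: |∂Z/∂n| = 60 m / 460000 m = 1.30×10⁻⁴
On a pressure surface, geostrophic balance gives V_g = (g/f)|∂Z/∂n|:
V_g = 9.81 × 1.30×10⁻⁴ / 1.16×10⁻⁴ = 11.0 m/s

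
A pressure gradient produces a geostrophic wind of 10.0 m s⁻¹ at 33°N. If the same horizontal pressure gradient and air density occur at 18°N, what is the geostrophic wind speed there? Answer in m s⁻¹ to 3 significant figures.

With the same pressure gradient and density, V_g ∝ 1/f ∝ 1/sin φ.
V₂ = V₁ · sin φ₁ / sin φ₂ = 10.0 × sin 33° / sin 18°
V₂ = 10.0 × 0.5446/0.3090 = 17.6 m s⁻¹

17.6 m s⁻¹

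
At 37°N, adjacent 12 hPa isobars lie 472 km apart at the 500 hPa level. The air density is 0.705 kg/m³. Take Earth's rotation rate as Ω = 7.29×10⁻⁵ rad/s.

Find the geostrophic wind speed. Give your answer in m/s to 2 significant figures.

41 m/s

Coriolis parameter at 37°N:
f = 2Ω sin φ = 2 × 7.29×10⁻⁵ × sin 37° = 8.77×10⁻⁵ s⁻¹
Pressure gradient: |∂P/∂n| = 1200 Pa / 472000 m = 2.54×10⁻³ Pa/m
Geostrophic balance (pressure-gradient force = Coriolis force):
V_g = (1/(fρ)) |∂P/∂n| = 2.54×10⁻³ / (8.77×10⁻⁵ × 0.705) = 41.1 m/s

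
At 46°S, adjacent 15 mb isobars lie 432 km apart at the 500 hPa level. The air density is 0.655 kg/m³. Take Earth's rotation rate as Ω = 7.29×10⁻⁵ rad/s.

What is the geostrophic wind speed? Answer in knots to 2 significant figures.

98 knots

Coriolis parameter at 46°S:
f = 2Ω sin φ = 2 × 7.29×10⁻⁵ × sin 46° = 1.05×10⁻⁴ s⁻¹
Pressure gradient: |∂P/∂n| = 1500 Pa / 432000 m = 3.47×10⁻³ Pa/m
Geostrophic balance (pressure-gradient force = Coriolis force):
V_g = (1/(fρ)) |∂P/∂n| = 3.47×10⁻³ / (1.05×10⁻⁴ × 0.655) = 50.5 m/s
Converting: 50.5 m/s × 1.944 = 98 knots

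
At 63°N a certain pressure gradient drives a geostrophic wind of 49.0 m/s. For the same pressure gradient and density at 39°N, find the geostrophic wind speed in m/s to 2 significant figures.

69 m/s

With the same pressure gradient and density, V_g ∝ 1/f ∝ 1/sin φ.
V₂ = V₁ · sin φ₁ / sin φ₂ = 49.0 × sin 63° / sin 39°
V₂ = 49.0 × 0.8910/0.6293 = 69 m/s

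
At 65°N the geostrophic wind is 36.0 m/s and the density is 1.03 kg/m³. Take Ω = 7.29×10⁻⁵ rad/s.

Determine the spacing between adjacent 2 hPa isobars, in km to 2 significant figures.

41 km

Coriolis parameter at 65°N:
f = 2Ω sin φ = 2 × 7.29×10⁻⁵ × sin 65° = 1.32×10⁻⁴ s⁻¹
Geostrophic balance rearranged: |∂P/∂n| = f ρ V_g
|∂P/∂n| = 1.32×10⁻⁴ × 1.03 × 36.0 = 4.90×10⁻³ Pa/m
Isobar spacing: Δn = ΔP/|∂P/∂n| = 200 Pa / 4.90×10⁻³ Pa/m = 40818 m ≈ 41 km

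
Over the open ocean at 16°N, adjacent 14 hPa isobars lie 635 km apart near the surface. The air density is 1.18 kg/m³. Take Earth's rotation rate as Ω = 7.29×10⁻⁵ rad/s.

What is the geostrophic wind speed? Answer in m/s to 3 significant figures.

46.5 m/s

Coriolis parameter at 16°N:
f = 2Ω sin φ = 2 × 7.29×10⁻⁵ × sin 16° = 4.02×10⁻⁵ s⁻¹
Pressure gradient: |∂P/∂n| = 1400 Pa / 635000 m = 2.20×10⁻³ Pa/m
Geostrophic balance (pressure-gradient force = Coriolis force):
V_g = (1/(fρ)) |∂P/∂n| = 2.20×10⁻³ / (4.02×10⁻⁵ × 1.18) = 46.5 m/s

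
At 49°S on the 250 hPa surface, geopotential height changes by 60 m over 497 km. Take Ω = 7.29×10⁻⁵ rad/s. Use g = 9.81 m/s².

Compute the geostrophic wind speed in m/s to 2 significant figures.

Coriolis parameter at 49°S:
f = 2Ω sin φ = 2 × 7.29×10⁻⁵ × sin 49° = 1.10×10⁻⁴ s⁻¹
Height gradient: |∂Z/∂n| = 60 m / 497000 m = 1.21×10⁻⁴
On a pressure surface, geostrophic balance gives V_g = (g/f)|∂Z/∂n|:
V_g = 9.81 × 1.21×10⁻⁴ / 1.10×10⁻⁴ = 10.8 m/s

11 m/s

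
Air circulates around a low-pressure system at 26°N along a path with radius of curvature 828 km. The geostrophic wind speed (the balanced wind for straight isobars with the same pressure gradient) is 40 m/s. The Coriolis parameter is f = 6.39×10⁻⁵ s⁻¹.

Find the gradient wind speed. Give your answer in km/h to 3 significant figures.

Around a low, centrifugal force acts outward with Coriolis, so pressure-gradient force balances both:
(1/ρ)|∂P/∂n| = fV + V²/R  →  V² + fR·V − fR·V_g = 0
With fR = 6.39×10⁻⁵ × 828×10³ m = 52.9 m/s:
V = [−fR + √((fR)² + 4 fR V_g)]/2 = [−52.9 + √(52.9² + 4×52.9×40)]/2 = 26.6 m/s
Subgeostrophic (V < V_g = 40 m/s), as expected around a low.
Converting: 26.6 m/s × 3.6 = 95.8 km/h

95.8 km/h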